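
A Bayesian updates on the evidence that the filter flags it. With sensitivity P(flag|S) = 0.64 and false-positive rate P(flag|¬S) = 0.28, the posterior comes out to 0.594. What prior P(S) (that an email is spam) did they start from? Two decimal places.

Bayes' rule in odds form gives O(S|E) = O(S)·[P(E|S)/P(E|¬S)], hence O(S) = O(S|E)/LR.
Posterior odds = 0.594/(1−0.594) = 1.4631. LR = 0.64/0.28 = 2.2857.
Prior odds = 1.4631/2.2857 = 0.6401, so P(S) = 0.6401/(1+0.6401) ≈ 0.39.

P(S) = 0.39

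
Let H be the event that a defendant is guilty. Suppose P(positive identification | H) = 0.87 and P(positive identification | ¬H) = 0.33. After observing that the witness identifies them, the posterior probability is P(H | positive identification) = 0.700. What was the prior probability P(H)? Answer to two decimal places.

Bayes' rule in odds form gives O(H|E) = O(H)·[P(E|H)/P(E|¬H)], hence O(H) = O(H|E)/LR.
Posterior odds = 0.700/(1−0.700) = 2.3333. LR = 0.87/0.33 = 2.6364.
Prior odds = 2.3333/2.6364 = 0.8850, so P(H) = 0.8850/(1+0.8850) ≈ 0.47.

P(H) = 0.47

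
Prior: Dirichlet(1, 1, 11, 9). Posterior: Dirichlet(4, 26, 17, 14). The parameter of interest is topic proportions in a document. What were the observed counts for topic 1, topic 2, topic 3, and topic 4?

For a Dirichlet(α) prior with multinomial counts c, the posterior is Dirichlet(α + c) componentwise.
Counts are posterior − prior componentwise: 4−1=3, 26−1=25, 17−11=6, 14−9=5.

counts (3, 25, 6, 5)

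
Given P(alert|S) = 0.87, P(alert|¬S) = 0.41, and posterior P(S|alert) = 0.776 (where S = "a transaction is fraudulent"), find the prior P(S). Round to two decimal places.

Bayes' rule in odds form gives O(S|E) = O(S)·[P(E|S)/P(E|¬S)], hence O(S) = O(S|E)/LR.
Posterior odds = 0.776/(1−0.776) = 3.4643. LR = 0.87/0.41 = 2.1220.
Prior odds = 3.4643/2.1220 = 1.6326, so P(S) = 1.6326/(1+1.6326) ≈ 0.62.

P(S) = 0.62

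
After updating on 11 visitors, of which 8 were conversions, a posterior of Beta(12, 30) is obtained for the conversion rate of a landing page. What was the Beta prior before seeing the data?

Under Beta–binomial conjugacy the posterior parameters are (α+s, β+f).
So α = 12 − 8 = 4 and β = 30 − 3 = 27.

Beta(4, 27)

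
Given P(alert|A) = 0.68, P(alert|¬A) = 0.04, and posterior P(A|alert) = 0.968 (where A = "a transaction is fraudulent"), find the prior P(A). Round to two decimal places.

In odds form, posterior odds = prior odds × likelihood ratio, so prior odds = posterior odds ÷ LR.
Posterior odds = 0.968/(1−0.968) = 30.2500. LR = 0.68/0.04 = 17.0000.
Prior odds = 30.2500/17.0000 = 1.7794, so P(A) = 1.7794/(1+1.7794) ≈ 0.64.

P(A) = 0.64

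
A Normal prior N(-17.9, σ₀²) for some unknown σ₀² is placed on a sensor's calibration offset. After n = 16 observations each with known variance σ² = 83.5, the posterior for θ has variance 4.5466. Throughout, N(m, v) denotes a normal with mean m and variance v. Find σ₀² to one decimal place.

σ₀² = 35.3

Posterior precision equals prior precision plus data precision: 1/σ_n² = 1/σ₀² + n/σ².
So 1/σ₀² = 1/4.5466 − 16/83.5 = 0.219945 − 0.191617 = 0.028328.
Hence σ₀² = 1/0.028328 ≈ 35.3.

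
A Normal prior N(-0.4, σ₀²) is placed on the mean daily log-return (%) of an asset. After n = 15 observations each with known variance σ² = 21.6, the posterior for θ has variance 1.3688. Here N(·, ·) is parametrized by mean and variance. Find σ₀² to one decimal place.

For the Normal–Normal model with known σ², precisions add: τ_n = τ₀ + n/σ².
So 1/σ₀² = 1/1.3688 − 15/21.6 = 0.730567 − 0.694444 = 0.036123.
Hence σ₀² = 1/0.036123 ≈ 27.7.

σ₀² = 27.7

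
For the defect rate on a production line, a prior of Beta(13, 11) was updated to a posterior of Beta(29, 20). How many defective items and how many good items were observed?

16 defective items and 9 good items

A Beta(α, β) prior with s successes and f failures in binomial data gives a Beta(α+s, β+f) posterior.
So s = 29 − 13 = 16 and f = 20 − 11 = 9.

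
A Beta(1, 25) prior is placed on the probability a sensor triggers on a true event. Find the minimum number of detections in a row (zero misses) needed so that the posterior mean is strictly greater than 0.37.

k = 14

After k detections and 0 misses the posterior is Beta(1+k, 25), with mean (1+k)/(1+25+k).
Set (1+k)/(26+k) > 0.37 and solve: k > (0.37·26 − 1)/(1 − 0.37) = 13.683.
The smallest integer exceeding 13.683 is 14, and checking k=14: (15)/(40) = 0.3750 > 0.37.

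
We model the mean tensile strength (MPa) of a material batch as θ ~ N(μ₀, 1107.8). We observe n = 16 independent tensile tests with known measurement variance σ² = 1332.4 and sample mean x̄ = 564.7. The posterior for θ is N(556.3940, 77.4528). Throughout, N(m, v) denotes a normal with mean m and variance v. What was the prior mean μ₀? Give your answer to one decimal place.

The posterior mean is a precision-weighted average: μ_n = (τ₀μ₀ + τ_data·x̄)/(τ₀+τ_data), with τ₀=1/σ₀² and τ_data=n/σ².
Here τ₀ = 1/1107.8 = 0.000903 and τ_data = 16/1332.4 = 0.012008, so τ_n = 0.012911.
Rearranging for μ₀: μ₀ = (μ_n·τ_n − τ_data·x̄)/τ₀ = (556.3940·0.012911 − 0.012008·564.7) / 0.000903 = 0.402685/0.000903 ≈ 445.9.

μ₀ = 445.9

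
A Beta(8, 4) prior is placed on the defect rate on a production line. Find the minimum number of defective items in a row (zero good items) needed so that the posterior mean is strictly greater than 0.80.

After k defective items and 0 good items the posterior is Beta(8+k, 4), with mean (8+k)/(8+4+k).
Set (8+k)/(12+k) > 0.80 and solve: k > (0.80·12 − 8)/(1 − 0.80) = 8.000.
The smallest integer exceeding 8.000 is 9.

k = 9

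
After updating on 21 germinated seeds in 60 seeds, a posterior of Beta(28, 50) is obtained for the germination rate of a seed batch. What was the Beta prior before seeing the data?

Beta(7, 11)

Under Beta–binomial conjugacy the posterior parameters are (a+s, b+f).
Subtract the data counts: 28−21=7, 50−39=11.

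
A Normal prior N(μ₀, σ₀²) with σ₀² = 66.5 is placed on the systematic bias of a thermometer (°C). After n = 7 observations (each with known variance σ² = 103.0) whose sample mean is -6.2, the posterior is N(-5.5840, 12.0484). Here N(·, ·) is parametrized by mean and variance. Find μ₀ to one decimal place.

With known observation variance, the Normal–Normal posterior has precision τ_n = τ₀ + n/σ² and mean μ_n = (τ₀μ₀ + (n/σ²)x̄)/τ_n.
Here τ₀ = 1/66.5 = 0.015038 and τ_data = 7/103.0 = 0.067961, so τ_n = 0.082999.
Rearranging for μ₀: μ₀ = (μ_n·τ_n − τ_data·x̄)/τ₀ = (-5.5840·0.082999 − 0.067961·-6.2) / 0.015038 = -0.042108/0.015038 ≈ -2.8.

μ₀ = -2.8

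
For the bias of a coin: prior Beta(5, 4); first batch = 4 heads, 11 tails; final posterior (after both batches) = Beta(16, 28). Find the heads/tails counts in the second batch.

Sequential conjugate updates are equivalent to a single update on the pooled data, so total successes = posterior α − prior α and total failures = posterior β − prior β.
Total across both batches: 16−5=11 heads, 28−4=24 tails.
Subtract the first batch: 11−4=7 heads and 24−11=13 tails.

7 heads and 13 tails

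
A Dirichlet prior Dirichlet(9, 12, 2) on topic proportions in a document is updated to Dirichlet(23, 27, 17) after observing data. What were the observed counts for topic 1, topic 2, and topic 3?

For a Dirichlet(α) prior with multinomial counts c, the posterior is Dirichlet(α + c) componentwise.
Counts are posterior − prior componentwise: 23−9=14, 27−12=15, 17−2=15.

counts (14, 15, 15)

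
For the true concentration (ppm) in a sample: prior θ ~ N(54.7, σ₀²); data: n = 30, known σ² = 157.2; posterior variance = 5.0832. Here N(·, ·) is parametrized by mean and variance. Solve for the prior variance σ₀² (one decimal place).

For the Normal–Normal model with known σ², precisions add: τ_n = τ₀ + n/σ².
So 1/σ₀² = 1/5.0832 − 30/157.2 = 0.196726 − 0.190840 = 0.005886.
Hence σ₀² = 1/0.005886 ≈ 169.9.

σ₀² = 169.9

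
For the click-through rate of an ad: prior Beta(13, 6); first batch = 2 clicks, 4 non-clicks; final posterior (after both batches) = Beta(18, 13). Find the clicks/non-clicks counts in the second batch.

Sequential conjugate updates are equivalent to a single update on the pooled data, so total successes = posterior α − prior α and total failures = posterior β − prior β.
Total across both batches: 18−13=5 clicks, 13−6=7 non-clicks.
Subtract the first batch: 5−2=3 clicks and 7−4=3 non-clicks.

3 clicks and 3 non-clicks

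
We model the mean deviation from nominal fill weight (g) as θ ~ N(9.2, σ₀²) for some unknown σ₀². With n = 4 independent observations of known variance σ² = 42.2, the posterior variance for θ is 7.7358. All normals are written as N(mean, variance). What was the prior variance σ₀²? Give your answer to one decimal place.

σ₀² = 29.0

For the Normal–Normal model with known σ², precisions add: τ_n = τ₀ + n/σ².
So 1/σ₀² = 1/7.7358 − 4/42.2 = 0.129269 − 0.094787 = 0.034482.
Hence σ₀² = 1/0.034482 ≈ 29.0.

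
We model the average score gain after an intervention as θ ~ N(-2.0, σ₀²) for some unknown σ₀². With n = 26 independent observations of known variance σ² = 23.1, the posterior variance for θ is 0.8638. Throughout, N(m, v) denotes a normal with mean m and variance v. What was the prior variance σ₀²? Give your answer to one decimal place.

For the Normal–Normal model with known σ², precisions add: τ_n = τ₀ + n/σ².
So 1/σ₀² = 1/0.8638 − 26/23.1 = 1.157675 − 1.125541 = 0.032134.
Hence σ₀² = 1/0.032134 ≈ 31.1.

σ₀² = 31.1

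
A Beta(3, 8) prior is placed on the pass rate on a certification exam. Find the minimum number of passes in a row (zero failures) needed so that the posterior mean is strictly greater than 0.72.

k = 18

After k passes and 0 failures the posterior is Beta(3+k, 8), with mean (3+k)/(3+8+k).
Set (3+k)/(11+k) > 0.72 and solve: k > (0.72·11 − 3)/(1 − 0.72) = 17.571.
The smallest integer exceeding 17.571 is 18, and checking k=18: (21)/(29) = 0.7241 > 0.72.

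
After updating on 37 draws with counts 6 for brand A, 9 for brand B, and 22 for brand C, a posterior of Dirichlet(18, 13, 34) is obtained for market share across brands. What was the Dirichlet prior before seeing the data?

For a Dirichlet(α) prior with multinomial counts c, the posterior is Dirichlet(α + c) componentwise.
Subtract each count from the matching posterior parameter: 18−6=12, 13−9=4, 34−22=12.

Dirichlet(12, 4, 12)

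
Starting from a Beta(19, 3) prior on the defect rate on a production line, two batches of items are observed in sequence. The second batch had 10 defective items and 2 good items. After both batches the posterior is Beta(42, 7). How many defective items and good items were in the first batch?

Because Beta–binomial updating is additive in the counts, the combined data contributed (α_post−α_prior, β_post−β_prior) successes and failures.
Total across both batches: 42−19=23 defective items, 7−3=4 good items.
Subtract the second batch: 23−10=13 defective items and 4−2=2 good items.

13 defective items and 2 good items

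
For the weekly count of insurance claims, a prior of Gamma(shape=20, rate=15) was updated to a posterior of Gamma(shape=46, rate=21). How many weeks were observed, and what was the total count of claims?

n = 6 weeks with total 26 claims

Gamma–Poisson conjugacy: posterior shape = α + Σxᵢ, posterior rate = β + n.
Matching: Σxᵢ = 46 − 20 = 26 and n = 21 − 15 = 6.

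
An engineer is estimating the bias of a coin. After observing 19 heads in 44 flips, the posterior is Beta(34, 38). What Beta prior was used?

Beta(15, 13)

A Beta(α, β) prior with s successes and f failures in binomial data gives a Beta(α+s, β+f) posterior.
Subtract the data counts: 34−19=15, 38−25=13.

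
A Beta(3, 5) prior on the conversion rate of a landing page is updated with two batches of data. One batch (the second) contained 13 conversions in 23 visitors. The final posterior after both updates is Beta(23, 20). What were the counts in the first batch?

7 conversions and 5 bounces

Because Beta–binomial updating is additive in the counts, the combined data contributed (α_post−α_prior, β_post−β_prior) successes and failures.
Total across both batches: 23−3=20 conversions, 20−5=15 bounces.
Subtract the second batch: 20−13=7 conversions and 15−10=5 bounces.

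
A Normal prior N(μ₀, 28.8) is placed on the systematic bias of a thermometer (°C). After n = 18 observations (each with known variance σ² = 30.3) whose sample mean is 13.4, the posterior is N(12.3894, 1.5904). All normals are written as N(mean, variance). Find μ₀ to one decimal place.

The posterior mean is a precision-weighted average: μ_n = (τ₀μ₀ + τ_data·x̄)/(τ₀+τ_data), with τ₀=1/σ₀² and τ_data=n/σ².
Here τ₀ = 1/28.8 = 0.034722 and τ_data = 18/30.3 = 0.594059, so τ_n = 0.628781.
Rearranging for μ₀: μ₀ = (μ_n·τ_n − τ_data·x̄)/τ₀ = (12.3894·0.628781 − 0.594059·13.4) / 0.034722 = -0.170171/0.034722 ≈ -4.9.

μ₀ = -4.9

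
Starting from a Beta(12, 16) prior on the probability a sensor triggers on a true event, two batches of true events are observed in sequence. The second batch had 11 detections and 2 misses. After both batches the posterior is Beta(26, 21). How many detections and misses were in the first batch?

Because Beta–binomial updating is additive in the counts, the combined data contributed (α_post−α_prior, β_post−β_prior) successes and failures.
Total across both batches: 26−12=14 detections, 21−16=5 misses.
Subtract the second batch: 14−11=3 detections and 5−2=3 misses.

3 detections and 3 misses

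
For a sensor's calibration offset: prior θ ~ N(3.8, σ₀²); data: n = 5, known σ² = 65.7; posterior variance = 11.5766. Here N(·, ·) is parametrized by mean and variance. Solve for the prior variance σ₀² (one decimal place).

Posterior precision equals prior precision plus data precision: 1/σ_n² = 1/σ₀² + n/σ².
So 1/σ₀² = 1/11.5766 − 5/65.7 = 0.086381 − 0.076104 = 0.010277.
Hence σ₀² = 1/0.010277 ≈ 97.3.

σ₀² = 97.3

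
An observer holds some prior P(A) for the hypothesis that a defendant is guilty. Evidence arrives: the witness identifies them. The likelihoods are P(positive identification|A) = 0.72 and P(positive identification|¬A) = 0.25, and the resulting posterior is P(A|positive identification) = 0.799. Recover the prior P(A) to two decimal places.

In odds form, posterior odds = prior odds × likelihood ratio, so prior odds = posterior odds ÷ LR.
Posterior odds = 0.799/(1−0.799) = 3.9751. LR = 0.72/0.25 = 2.8800.
Prior odds = 3.9751/2.8800 = 1.3802, so P(A) = 1.3802/(1+1.3802) ≈ 0.58.

P(A) = 0.58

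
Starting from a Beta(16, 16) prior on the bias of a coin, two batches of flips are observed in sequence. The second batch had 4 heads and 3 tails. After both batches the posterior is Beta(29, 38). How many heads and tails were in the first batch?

Sequential conjugate updates are equivalent to a single update on the pooled data, so total successes = posterior α − prior α and total failures = posterior β − prior β.
Total across both batches: 29−16=13 heads, 38−16=22 tails.
Subtract the second batch: 13−4=9 heads and 22−3=19 tails.

9 heads and 19 tails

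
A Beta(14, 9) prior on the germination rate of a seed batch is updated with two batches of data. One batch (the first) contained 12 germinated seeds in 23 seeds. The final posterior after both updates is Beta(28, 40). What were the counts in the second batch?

2 germinated seeds and 20 non-germinating seeds

Sequential conjugate updates are equivalent to a single update on the pooled data, so total successes = posterior α − prior α and total failures = posterior β − prior β.
Total across both batches: 28−14=14 germinated seeds, 40−9=31 non-germinating seeds.
Subtract the first batch: 14−12=2 germinated seeds and 31−11=20 non-germinating seeds.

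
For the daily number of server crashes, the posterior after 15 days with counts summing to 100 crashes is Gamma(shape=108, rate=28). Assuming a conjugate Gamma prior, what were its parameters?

Gamma(shape=8, rate=13)

Gamma–Poisson conjugacy: posterior shape = α + Σxᵢ, posterior rate = β + n.
So α = 108 − 100 = 8 and β = 28 − 15 = 13.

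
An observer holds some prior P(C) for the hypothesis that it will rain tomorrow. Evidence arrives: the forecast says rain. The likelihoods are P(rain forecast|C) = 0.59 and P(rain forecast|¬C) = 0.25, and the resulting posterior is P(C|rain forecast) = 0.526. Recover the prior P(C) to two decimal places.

P(C) = 0.32

Bayes' rule in odds form gives O(C|E) = O(C)·[P(E|C)/P(E|¬C)], hence O(C) = O(C|E)/LR.
Posterior odds = 0.526/(1−0.526) = 1.1097. LR = 0.59/0.25 = 2.3600.
Prior odds = 1.1097/2.3600 = 0.4702, so P(C) = 0.4702/(1+0.4702) ≈ 0.32.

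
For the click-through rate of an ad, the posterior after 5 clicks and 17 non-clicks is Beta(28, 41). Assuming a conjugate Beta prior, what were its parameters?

A Beta(α, β) prior with s successes and f failures in binomial data gives a Beta(α+s, β+f) posterior.
Subtract the data counts: 28−5=23, 41−17=24.

Beta(23, 24)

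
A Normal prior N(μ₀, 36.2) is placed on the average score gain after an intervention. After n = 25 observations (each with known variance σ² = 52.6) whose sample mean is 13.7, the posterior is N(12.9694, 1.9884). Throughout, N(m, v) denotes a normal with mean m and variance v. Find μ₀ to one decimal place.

μ₀ = 0.4

The posterior mean is a precision-weighted average: μ_n = (τ₀μ₀ + τ_data·x̄)/(τ₀+τ_data), with τ₀=1/σ₀² and τ_data=n/σ².
Here τ₀ = 1/36.2 = 0.027624 and τ_data = 25/52.6 = 0.475285, so τ_n = 0.502909.
Rearranging for μ₀: μ₀ = (μ_n·τ_n − τ_data·x̄)/τ₀ = (12.9694·0.502909 − 0.475285·13.7) / 0.027624 = 0.011023/0.027624 ≈ 0.4.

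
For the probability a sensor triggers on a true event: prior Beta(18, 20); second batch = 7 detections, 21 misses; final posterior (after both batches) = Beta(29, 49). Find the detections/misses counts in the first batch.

4 detections and 8 misses

Because Beta–binomial updating is additive in the counts, the combined data contributed (α_post−α_prior, β_post−β_prior) successes and failures.
Total across both batches: 29−18=11 detections, 49−20=29 misses.
Subtract the second batch: 11−7=4 detections and 29−21=8 misses.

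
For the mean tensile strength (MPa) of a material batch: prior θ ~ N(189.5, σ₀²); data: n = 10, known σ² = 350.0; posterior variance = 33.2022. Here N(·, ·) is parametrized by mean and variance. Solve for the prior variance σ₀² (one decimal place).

For the Normal–Normal model with known σ², precisions add: τ_n = τ₀ + n/σ².
So 1/σ₀² = 1/33.2022 − 10/350.0 = 0.030118 − 0.028571 = 0.001547.
Hence σ₀² = 1/0.001547 ≈ 646.4.

σ₀² = 646.4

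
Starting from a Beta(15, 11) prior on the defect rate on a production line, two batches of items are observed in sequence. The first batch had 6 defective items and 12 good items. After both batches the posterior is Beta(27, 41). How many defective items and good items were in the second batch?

Because Beta–binomial updating is additive in the counts, the combined data contributed (α_post−α_prior, β_post−β_prior) successes and failures.
Total across both batches: 27−15=12 defective items, 41−11=30 good items.
Subtract the first batch: 12−6=6 defective items and 30−12=18 good items.

6 defective items and 18 good items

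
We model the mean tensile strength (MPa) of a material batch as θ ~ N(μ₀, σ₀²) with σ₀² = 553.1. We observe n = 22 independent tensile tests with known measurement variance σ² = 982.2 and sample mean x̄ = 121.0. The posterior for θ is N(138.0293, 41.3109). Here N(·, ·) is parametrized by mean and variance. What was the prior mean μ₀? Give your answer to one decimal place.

The posterior mean is a precision-weighted average: μ_n = (τ₀μ₀ + τ_data·x̄)/(τ₀+τ_data), with τ₀=1/σ₀² and τ_data=n/σ².
Here τ₀ = 1/553.1 = 0.001808 and τ_data = 22/982.2 = 0.022399, so τ_n = 0.024207.
Rearranging for μ₀: μ₀ = (μ_n·τ_n − τ_data·x̄)/τ₀ = (138.0293·0.024207 − 0.022399·121.0) / 0.001808 = 0.630996/0.001808 ≈ 349.0.

μ₀ = 349.0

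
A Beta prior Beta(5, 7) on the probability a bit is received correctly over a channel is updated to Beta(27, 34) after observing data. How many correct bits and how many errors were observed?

22 correct bits and 27 errors

Under Beta–binomial conjugacy the posterior parameters are (a+s, b+f).
So s = 27 − 5 = 22 and f = 34 − 7 = 27.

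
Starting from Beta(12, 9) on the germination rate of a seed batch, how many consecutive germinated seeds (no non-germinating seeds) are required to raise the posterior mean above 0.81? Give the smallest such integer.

k = 27

After k germinated seeds and 0 non-germinating seeds the posterior is Beta(12+k, 9), with mean (12+k)/(12+9+k).
Set (12+k)/(21+k) > 0.81 and solve: k > (0.81·21 − 12)/(1 − 0.81) = 26.368.
The smallest integer exceeding 26.368 is 27.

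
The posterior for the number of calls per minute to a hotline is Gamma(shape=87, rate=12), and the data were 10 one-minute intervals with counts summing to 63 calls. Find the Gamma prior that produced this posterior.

Gamma(shape=24, rate=2)

Gamma–Poisson conjugacy: posterior shape = α + Σxᵢ, posterior rate = β + n.
So α = 87 − 63 = 24 and β = 12 − 10 = 2.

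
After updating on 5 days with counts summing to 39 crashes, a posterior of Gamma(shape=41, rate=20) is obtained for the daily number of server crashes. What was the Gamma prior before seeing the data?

Gamma–Poisson conjugacy: posterior shape = α + Σxᵢ, posterior rate = β + n.
So α = 41 − 39 = 2 and β = 20 − 5 = 15.

Gamma(shape=2, rate=15)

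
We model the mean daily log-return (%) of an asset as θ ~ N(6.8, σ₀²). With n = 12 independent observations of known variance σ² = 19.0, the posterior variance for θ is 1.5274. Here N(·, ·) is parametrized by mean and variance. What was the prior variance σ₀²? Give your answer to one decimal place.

Posterior precision equals prior precision plus data precision: 1/σ_n² = 1/σ₀² + n/σ².
So 1/σ₀² = 1/1.5274 − 12/19.0 = 0.654707 − 0.631579 = 0.023128.
Hence σ₀² = 1/0.023128 ≈ 43.2.

σ₀² = 43.2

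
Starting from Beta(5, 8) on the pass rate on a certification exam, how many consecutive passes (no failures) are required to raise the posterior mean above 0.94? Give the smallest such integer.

After k passes and 0 failures the posterior is Beta(5+k, 8), with mean (5+k)/(5+8+k).
Set (5+k)/(13+k) > 0.94 and solve: k > (0.94·13 − 5)/(1 − 0.94) = 120.333.
The smallest integer exceeding 120.333 is 121, and checking k=121: (126)/(134) = 0.9403 > 0.94.

k = 121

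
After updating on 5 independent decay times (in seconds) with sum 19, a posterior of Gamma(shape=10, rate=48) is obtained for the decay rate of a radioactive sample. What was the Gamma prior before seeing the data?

For an exponential likelihood with a Gamma(α, β) prior on the rate, n observations with total T give posterior Gamma(α+n, β+T).
So α = 10 − 5 = 5 and β = 48 − 19 = 29.

Gamma(shape=5, rate=29)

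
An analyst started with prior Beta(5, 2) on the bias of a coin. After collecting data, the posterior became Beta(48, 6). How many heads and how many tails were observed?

43 heads and 4 tails

A Beta(a, b) prior with s successes and f failures in binomial data gives a Beta(a+s, b+f) posterior.
So s = 48 − 5 = 43 and f = 6 − 2 = 4.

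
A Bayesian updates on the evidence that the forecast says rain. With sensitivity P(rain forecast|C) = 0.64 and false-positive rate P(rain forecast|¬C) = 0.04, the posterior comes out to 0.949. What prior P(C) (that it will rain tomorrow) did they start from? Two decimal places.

P(C) = 0.54

In odds form, posterior odds = prior odds × likelihood ratio, so prior odds = posterior odds ÷ LR.
Posterior odds = 0.949/(1−0.949) = 18.6078. LR = 0.64/0.04 = 16.0000.
Prior odds = 18.6078/16.0000 = 1.1630, so P(C) = 1.1630/(1+1.1630) ≈ 0.54.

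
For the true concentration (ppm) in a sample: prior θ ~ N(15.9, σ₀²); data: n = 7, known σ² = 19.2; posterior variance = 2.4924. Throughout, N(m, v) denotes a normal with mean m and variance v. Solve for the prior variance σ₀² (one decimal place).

Posterior precision equals prior precision plus data precision: 1/σ_n² = 1/σ₀² + n/σ².
So 1/σ₀² = 1/2.4924 − 7/19.2 = 0.401220 − 0.364583 = 0.036637.
Hence σ₀² = 1/0.036637 ≈ 27.3.

σ₀² = 27.3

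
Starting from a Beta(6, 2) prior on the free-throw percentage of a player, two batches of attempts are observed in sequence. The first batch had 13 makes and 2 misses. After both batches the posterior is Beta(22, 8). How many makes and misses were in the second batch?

3 makes and 4 misses

Because Beta–binomial updating is additive in the counts, the combined data contributed (α_post−α_prior, β_post−β_prior) successes and failures.
Total across both batches: 22−6=16 makes, 8−2=6 misses.
Subtract the first batch: 16−13=3 makes and 6−2=4 misses.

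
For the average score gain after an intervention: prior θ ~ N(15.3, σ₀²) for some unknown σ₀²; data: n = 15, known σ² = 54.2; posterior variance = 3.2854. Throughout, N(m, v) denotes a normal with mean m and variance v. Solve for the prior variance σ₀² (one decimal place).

σ₀² = 36.2

Posterior precision equals prior precision plus data precision: 1/σ_n² = 1/σ₀² + n/σ².
So 1/σ₀² = 1/3.2854 − 15/54.2 = 0.304377 − 0.276753 = 0.027624.
Hence σ₀² = 1/0.027624 ≈ 36.2.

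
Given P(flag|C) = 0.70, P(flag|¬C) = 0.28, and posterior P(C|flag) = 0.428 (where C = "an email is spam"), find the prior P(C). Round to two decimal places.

P(C) = 0.23

Bayes' rule in odds form gives O(C|E) = O(C)·[P(E|C)/P(E|¬C)], hence O(C) = O(C|E)/LR.
Posterior odds = 0.428/(1−0.428) = 0.7483. LR = 0.70/0.28 = 2.5000.
Prior odds = 0.7483/2.5000 = 0.2993, so P(C) = 0.2993/(1+0.2993) ≈ 0.23.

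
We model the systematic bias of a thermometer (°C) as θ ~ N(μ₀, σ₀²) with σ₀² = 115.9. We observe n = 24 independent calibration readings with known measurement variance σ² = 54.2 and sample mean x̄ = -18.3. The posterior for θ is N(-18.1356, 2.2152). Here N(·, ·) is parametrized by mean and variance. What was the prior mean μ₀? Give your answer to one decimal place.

μ₀ = -9.7

The posterior mean is a precision-weighted average: μ_n = (τ₀μ₀ + τ_data·x̄)/(τ₀+τ_data), with τ₀=1/σ₀² and τ_data=n/σ².
Here τ₀ = 1/115.9 = 0.008628 and τ_data = 24/54.2 = 0.442804, so τ_n = 0.451432.
Rearranging for μ₀: μ₀ = (μ_n·τ_n − τ_data·x̄)/τ₀ = (-18.1356·0.451432 − 0.442804·-18.3) / 0.008628 = -0.083677/0.008628 ≈ -9.7.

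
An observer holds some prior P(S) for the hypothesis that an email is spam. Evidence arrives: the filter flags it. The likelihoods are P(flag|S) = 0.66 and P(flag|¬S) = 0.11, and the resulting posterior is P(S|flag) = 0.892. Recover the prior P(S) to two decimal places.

Bayes' rule in odds form gives O(S|E) = O(S)·[P(E|S)/P(E|¬S)], hence O(S) = O(S|E)/LR.
Posterior odds = 0.892/(1−0.892) = 8.2593. LR = 0.66/0.11 = 6.0000.
Prior odds = 8.2593/6.0000 = 1.3765, so P(S) = 1.3765/(1+1.3765) ≈ 0.58.

P(S) = 0.58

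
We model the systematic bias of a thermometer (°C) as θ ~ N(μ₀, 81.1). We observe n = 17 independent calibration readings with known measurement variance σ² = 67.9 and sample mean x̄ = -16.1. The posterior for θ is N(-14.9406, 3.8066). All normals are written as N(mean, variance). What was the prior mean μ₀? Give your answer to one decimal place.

μ₀ = 8.6

With known observation variance, the Normal–Normal posterior has precision τ_n = τ₀ + n/σ² and mean μ_n = (τ₀μ₀ + (n/σ²)x̄)/τ_n.
Here τ₀ = 1/81.1 = 0.012330 and τ_data = 17/67.9 = 0.250368, so τ_n = 0.262698.
Rearranging for μ₀: μ₀ = (μ_n·τ_n − τ_data·x̄)/τ₀ = (-14.9406·0.262698 − 0.250368·-16.1) / 0.012330 = 0.106059/0.012330 ≈ 8.6.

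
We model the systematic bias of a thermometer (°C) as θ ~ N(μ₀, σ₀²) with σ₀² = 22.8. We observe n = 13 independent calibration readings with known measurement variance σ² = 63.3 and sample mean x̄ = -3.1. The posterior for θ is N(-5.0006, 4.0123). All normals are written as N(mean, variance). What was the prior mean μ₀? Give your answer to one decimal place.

With known observation variance, the Normal–Normal posterior has precision τ_n = τ₀ + n/σ² and mean μ_n = (τ₀μ₀ + (n/σ²)x̄)/τ_n.
Here τ₀ = 1/22.8 = 0.043860 and τ_data = 13/63.3 = 0.205371, so τ_n = 0.249231.
Rearranging for μ₀: μ₀ = (μ_n·τ_n − τ_data·x̄)/τ₀ = (-5.0006·0.249231 − 0.205371·-3.1) / 0.043860 = -0.609654/0.043860 ≈ -13.9.

μ₀ = -13.9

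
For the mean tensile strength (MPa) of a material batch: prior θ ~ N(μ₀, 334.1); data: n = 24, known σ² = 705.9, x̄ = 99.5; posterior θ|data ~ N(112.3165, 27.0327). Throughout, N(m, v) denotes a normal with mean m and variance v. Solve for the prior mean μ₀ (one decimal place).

The posterior mean is a precision-weighted average: μ_n = (τ₀μ₀ + τ_data·x̄)/(τ₀+τ_data), with τ₀=1/σ₀² and τ_data=n/σ².
Here τ₀ = 1/334.1 = 0.002993 and τ_data = 24/705.9 = 0.033999, so τ_n = 0.036992.
Rearranging for μ₀: μ₀ = (μ_n·τ_n − τ_data·x̄)/τ₀ = (112.3165·0.036992 − 0.033999·99.5) / 0.002993 = 0.771911/0.002993 ≈ 257.9.

μ₀ = 257.9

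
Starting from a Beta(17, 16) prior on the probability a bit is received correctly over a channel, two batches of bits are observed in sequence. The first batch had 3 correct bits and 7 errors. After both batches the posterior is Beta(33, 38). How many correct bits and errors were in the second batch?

Sequential conjugate updates are equivalent to a single update on the pooled data, so total successes = posterior α − prior α and total failures = posterior β − prior β.
Total across both batches: 33−17=16 correct bits, 38−16=22 errors.
Subtract the first batch: 16−3=13 correct bits and 22−7=15 errors.

13 correct bits and 15 errors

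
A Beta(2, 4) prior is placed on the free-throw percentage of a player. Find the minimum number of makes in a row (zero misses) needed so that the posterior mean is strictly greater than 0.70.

k = 8

After k makes and 0 misses the posterior is Beta(2+k, 4), with mean (2+k)/(2+4+k).
Set (2+k)/(6+k) > 0.70 and solve: k > (0.70·6 − 2)/(1 − 0.70) = 7.333.
The smallest integer exceeding 7.333 is 8.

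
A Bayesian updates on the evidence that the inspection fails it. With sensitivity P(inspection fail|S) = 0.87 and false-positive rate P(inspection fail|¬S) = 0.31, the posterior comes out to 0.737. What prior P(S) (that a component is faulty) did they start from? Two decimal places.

P(S) = 0.50

Bayes' rule in odds form gives O(S|E) = O(S)·[P(E|S)/P(E|¬S)], hence O(S) = O(S|E)/LR.
Posterior odds = 0.737/(1−0.737) = 2.8023. LR = 0.87/0.31 = 2.8065.
Prior odds = 2.8023/2.8065 = 0.9985, so P(S) = 0.9985/(1+0.9985) ≈ 0.50.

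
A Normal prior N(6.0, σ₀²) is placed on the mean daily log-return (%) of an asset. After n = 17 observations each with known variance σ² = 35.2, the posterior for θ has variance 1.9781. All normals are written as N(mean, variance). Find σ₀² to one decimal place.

σ₀² = 44.3

For the Normal–Normal model with known σ², precisions add: τ_n = τ₀ + n/σ².
So 1/σ₀² = 1/1.9781 − 17/35.2 = 0.505536 − 0.482955 = 0.022581.
Hence σ₀² = 1/0.022581 ≈ 44.3.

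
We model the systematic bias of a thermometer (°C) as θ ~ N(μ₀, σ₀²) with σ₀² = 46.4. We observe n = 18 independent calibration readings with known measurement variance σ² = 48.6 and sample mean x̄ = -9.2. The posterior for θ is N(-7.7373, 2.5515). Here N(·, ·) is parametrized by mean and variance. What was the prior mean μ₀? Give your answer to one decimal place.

μ₀ = 17.4

The posterior mean is a precision-weighted average: μ_n = (τ₀μ₀ + τ_data·x̄)/(τ₀+τ_data), with τ₀=1/σ₀² and τ_data=n/σ².
Here τ₀ = 1/46.4 = 0.021552 and τ_data = 18/48.6 = 0.370370, so τ_n = 0.391922.
Rearranging for μ₀: μ₀ = (μ_n·τ_n − τ_data·x̄)/τ₀ = (-7.7373·0.391922 − 0.370370·-9.2) / 0.021552 = 0.374986/0.021552 ≈ 17.4.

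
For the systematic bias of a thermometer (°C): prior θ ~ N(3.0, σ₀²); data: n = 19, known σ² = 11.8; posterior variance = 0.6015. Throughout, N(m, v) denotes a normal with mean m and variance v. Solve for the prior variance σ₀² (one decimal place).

Posterior precision equals prior precision plus data precision: 1/σ_n² = 1/σ₀² + n/σ².
So 1/σ₀² = 1/0.6015 − 19/11.8 = 1.662510 − 1.610169 = 0.052341.
Hence σ₀² = 1/0.052341 ≈ 19.1.

σ₀² = 19.1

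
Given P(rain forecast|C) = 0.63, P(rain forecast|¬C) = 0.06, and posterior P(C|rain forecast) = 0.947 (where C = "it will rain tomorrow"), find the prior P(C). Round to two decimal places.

P(C) = 0.63

Bayes' rule in odds form gives O(C|E) = O(C)·[P(E|C)/P(E|¬C)], hence O(C) = O(C|E)/LR.
Posterior odds = 0.947/(1−0.947) = 17.8679. LR = 0.63/0.06 = 10.5000.
Prior odds = 17.8679/10.5000 = 1.7017, so P(C) = 1.7017/(1+1.7017) ≈ 0.63.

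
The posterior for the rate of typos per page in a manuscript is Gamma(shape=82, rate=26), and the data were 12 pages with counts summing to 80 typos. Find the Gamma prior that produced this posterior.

A Gamma(α, β) prior (rate parametrization) on a Poisson rate with n observations summing to S gives posterior Gamma(α+S, β+n).
So α = 82 − 80 = 2 and β = 26 − 12 = 14.

Gamma(shape=2, rate=14)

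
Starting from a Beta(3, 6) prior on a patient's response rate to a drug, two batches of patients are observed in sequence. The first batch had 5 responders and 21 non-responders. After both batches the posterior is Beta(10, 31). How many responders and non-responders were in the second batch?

2 responders and 4 non-responders

Because Beta–binomial updating is additive in the counts, the combined data contributed (α_post−α_prior, β_post−β_prior) successes and failures.
Total across both batches: 10−3=7 responders, 31−6=25 non-responders.
Subtract the first batch: 7−5=2 responders and 25−21=4 non-responders.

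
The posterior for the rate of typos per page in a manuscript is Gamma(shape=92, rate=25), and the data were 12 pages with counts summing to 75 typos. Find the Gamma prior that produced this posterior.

Gamma–Poisson conjugacy: posterior shape = α + Σxᵢ, posterior rate = β + n.
So α = 92 − 75 = 17 and β = 25 − 12 = 13.

Gamma(shape=17, rate=13)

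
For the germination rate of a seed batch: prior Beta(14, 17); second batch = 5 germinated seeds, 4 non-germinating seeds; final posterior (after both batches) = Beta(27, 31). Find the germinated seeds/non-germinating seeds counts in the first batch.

8 germinated seeds and 10 non-germinating seeds

Sequential conjugate updates are equivalent to a single update on the pooled data, so total successes = posterior α − prior α and total failures = posterior β − prior β.
Total across both batches: 27−14=13 germinated seeds, 31−17=14 non-germinating seeds.
Subtract the second batch: 13−5=8 germinated seeds and 14−4=10 non-germinating seeds.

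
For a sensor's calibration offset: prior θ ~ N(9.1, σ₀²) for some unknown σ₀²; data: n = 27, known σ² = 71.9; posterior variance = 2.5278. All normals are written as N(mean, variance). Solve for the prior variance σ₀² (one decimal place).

Posterior precision equals prior precision plus data precision: 1/σ_n² = 1/σ₀² + n/σ².
So 1/σ₀² = 1/2.5278 − 27/71.9 = 0.395601 − 0.375522 = 0.020079.
Hence σ₀² = 1/0.020079 ≈ 49.8.

σ₀² = 49.8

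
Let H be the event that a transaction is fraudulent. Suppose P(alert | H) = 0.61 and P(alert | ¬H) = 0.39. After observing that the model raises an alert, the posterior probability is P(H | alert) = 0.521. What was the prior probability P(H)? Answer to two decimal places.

P(H) = 0.41

Bayes' rule in odds form gives O(H|E) = O(H)·[P(E|H)/P(E|¬H)], hence O(H) = O(H|E)/LR.
Posterior odds = 0.521/(1−0.521) = 1.0877. LR = 0.61/0.39 = 1.5641.
Prior odds = 1.0877/1.5641 = 0.6954, so P(H) = 0.6954/(1+0.6954) ≈ 0.41.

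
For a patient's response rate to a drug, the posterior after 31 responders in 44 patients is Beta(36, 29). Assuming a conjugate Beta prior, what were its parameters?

Beta(5, 16)

Beta is conjugate to the binomial likelihood: posterior = Beta(α+s, β+f).
So α = 36 − 31 = 5 and β = 29 − 13 = 16.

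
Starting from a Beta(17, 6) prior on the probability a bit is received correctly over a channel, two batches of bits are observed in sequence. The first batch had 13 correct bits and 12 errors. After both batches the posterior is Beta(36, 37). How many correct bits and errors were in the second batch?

Because Beta–binomial updating is additive in the counts, the combined data contributed (α_post−α_prior, β_post−β_prior) successes and failures.
Total across both batches: 36−17=19 correct bits, 37−6=31 errors.
Subtract the first batch: 19−13=6 correct bits and 31−12=19 errors.

6 correct bits and 19 errors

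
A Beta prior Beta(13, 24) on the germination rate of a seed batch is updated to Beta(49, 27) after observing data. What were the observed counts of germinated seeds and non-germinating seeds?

36 germinated seeds and 3 non-germinating seeds

Under Beta–binomial conjugacy the posterior parameters are (a+s, b+f).
Match parameters: s=49−13=36, f=27−24=3.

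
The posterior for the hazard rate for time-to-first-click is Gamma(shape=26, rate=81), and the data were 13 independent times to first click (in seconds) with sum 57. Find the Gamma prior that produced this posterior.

Gamma–exponential conjugacy: posterior shape = α + n, posterior rate = β + Σtᵢ.
So α = 26 − 13 = 13 and β = 81 − 57 = 24.

Gamma(shape=13, rate=24)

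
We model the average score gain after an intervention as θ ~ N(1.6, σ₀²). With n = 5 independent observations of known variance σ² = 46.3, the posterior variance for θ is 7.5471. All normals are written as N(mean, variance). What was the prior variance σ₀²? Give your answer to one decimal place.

σ₀² = 40.8

For the Normal–Normal model with known σ², precisions add: τ_n = τ₀ + n/σ².
So 1/σ₀² = 1/7.5471 − 5/46.3 = 0.132501 − 0.107991 = 0.024510.
Hence σ₀² = 1/0.024510 ≈ 40.8.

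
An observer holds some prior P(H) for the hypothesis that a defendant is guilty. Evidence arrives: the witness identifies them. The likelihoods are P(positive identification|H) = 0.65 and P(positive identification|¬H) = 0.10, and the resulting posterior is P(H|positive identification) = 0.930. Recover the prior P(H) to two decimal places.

P(H) = 0.67

Bayes' rule in odds form gives O(H|E) = O(H)·[P(E|H)/P(E|¬H)], hence O(H) = O(H|E)/LR.
Posterior odds = 0.930/(1−0.930) = 13.2857. LR = 0.65/0.10 = 6.5000.
Prior odds = 13.2857/6.5000 = 2.0440, so P(H) = 2.0440/(1+2.0440) ≈ 0.67.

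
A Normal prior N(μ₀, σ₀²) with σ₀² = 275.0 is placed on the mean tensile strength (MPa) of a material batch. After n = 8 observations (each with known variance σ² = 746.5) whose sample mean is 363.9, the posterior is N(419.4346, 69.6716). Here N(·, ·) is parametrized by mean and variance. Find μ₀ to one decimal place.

μ₀ = 583.1

The posterior mean is a precision-weighted average: μ_n = (τ₀μ₀ + τ_data·x̄)/(τ₀+τ_data), with τ₀=1/σ₀² and τ_data=n/σ².
Here τ₀ = 1/275.0 = 0.003636 and τ_data = 8/746.5 = 0.010717, so τ_n = 0.014353.
Rearranging for μ₀: μ₀ = (μ_n·τ_n − τ_data·x̄)/τ₀ = (419.4346·0.014353 − 0.010717·363.9) / 0.003636 = 2.120229/0.003636 ≈ 583.1.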